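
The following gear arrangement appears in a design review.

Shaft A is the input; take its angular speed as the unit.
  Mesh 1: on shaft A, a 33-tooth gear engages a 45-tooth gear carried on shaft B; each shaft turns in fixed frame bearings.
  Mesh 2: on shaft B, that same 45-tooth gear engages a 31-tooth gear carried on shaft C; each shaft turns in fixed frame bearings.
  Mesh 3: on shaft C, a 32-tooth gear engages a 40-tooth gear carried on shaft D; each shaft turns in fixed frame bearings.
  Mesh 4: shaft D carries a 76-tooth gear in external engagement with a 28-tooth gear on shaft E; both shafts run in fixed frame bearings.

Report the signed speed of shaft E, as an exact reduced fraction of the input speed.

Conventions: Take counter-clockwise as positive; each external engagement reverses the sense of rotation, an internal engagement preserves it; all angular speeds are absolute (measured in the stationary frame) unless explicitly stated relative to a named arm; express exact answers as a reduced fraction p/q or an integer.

2508/1085

4-mesh fixed-axis compound train (all bearings frame-fixed)
mesh 1 [33T→45T]: |ω|/ω_in = 1×33/45 = 11/15, sense flips to −
mesh 2 [45T→31T]: |ω|/ω_in = (11/15)×45/31 = 33/31, sense flips to +
mesh 3 [32T→40T]: |ω|/ω_in = (33/31)×32/40 = 132/155, sense flips to −
mesh 4 [76T→28T]: |ω|/ω_in = (132/155)×76/28 = 2508/1085, sense flips to +
signed output speed (× input speed) = 2508/1085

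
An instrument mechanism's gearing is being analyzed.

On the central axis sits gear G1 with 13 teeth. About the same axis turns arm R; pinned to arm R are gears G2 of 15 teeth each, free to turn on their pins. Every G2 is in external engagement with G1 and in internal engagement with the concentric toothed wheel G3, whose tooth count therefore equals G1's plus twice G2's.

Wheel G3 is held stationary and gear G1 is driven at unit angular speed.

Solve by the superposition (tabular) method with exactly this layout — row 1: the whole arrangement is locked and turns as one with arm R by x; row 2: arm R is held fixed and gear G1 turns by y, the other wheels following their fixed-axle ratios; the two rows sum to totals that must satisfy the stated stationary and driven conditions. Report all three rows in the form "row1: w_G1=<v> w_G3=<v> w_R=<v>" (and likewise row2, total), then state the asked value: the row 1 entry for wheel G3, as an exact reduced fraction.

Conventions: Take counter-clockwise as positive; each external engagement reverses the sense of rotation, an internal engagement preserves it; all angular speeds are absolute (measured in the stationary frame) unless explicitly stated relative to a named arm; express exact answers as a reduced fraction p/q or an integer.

row1: w_G1=13/56 w_G3=13/56 w_R=13/56
row2: w_G1=43/56 w_G3=-13/56 w_R=0
total: w_G1=1 w_G3=0 w_R=13/56
asked value: 13/56

planetary set (13T centre, 15T on arm, 43T internal) — Willis relation
superposition row 1 [locked train]: every member turns x
row 2: sun turns y, ring = −(13/43)·y, arm 0
boundary: total ω_ring = x − (13/43)·y = 0 and total ω_sun = x + y = 1  ⇒  y = 43/56, x = 13/56
row 2 ring = −(13/43)·43/56 = -13/56
totals (row 1 + row 2): sun 13/56 + 43/56 = 1, ring 13/56 + (-13/56) = 0, arm 13/56 + 0 = 13/56
asked cell (row1, ring) = 13/56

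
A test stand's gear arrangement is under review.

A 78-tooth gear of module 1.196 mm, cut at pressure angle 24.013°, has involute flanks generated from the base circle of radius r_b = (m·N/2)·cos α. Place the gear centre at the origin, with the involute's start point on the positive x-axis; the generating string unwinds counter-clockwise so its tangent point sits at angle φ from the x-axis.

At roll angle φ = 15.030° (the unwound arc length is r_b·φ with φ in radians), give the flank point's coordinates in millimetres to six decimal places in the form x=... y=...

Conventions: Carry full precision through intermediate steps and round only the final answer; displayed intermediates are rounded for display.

class = single-mesh tooth geometry [base-circle involute, m = 1.196, 78T]
pitch radius r_p = m·N/2 = 1.196·78/2 = 46.644000
base radius r_b = r_p·cos α = 46.644000·cos 24.013° = 42.607109
roll angle φ = 15.030° = 0.26232299 rad
x = r_b·(cos φ + φ·sin φ) = 44.047954
y = r_b·(sin φ − φ·cos φ) = 0.254612

x=44.047954 y=0.254612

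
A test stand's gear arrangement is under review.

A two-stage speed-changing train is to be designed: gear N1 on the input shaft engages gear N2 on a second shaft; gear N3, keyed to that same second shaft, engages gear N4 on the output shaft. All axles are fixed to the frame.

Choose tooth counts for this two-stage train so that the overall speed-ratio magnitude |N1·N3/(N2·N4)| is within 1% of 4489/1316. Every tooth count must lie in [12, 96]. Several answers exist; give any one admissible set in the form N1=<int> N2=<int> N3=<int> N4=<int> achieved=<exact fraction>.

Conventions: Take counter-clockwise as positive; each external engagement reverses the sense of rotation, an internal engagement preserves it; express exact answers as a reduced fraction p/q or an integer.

topology: fixed-axis compound train — 2 stages, target 4489/1316
target = 4489/1316 in lowest terms: an exact hit needs N1·N3 = k·4489 and N2·N4 = k·1316 for one integer k, every count in [12, 96]; additionally prefer no 1:1 stage (N1 ≠ N2, N3 ≠ N4)
k = 1: N1·N3 = 4489 = 67·67, N2·N4 = 1316 = 14·94
achieved = 67·67/(14·94) = 4489/1316; |achieved − target| = 0 ≤ 4489/131600 ✓

N1=67 N2=14 N3=67 N4=94 achieved=4489/1316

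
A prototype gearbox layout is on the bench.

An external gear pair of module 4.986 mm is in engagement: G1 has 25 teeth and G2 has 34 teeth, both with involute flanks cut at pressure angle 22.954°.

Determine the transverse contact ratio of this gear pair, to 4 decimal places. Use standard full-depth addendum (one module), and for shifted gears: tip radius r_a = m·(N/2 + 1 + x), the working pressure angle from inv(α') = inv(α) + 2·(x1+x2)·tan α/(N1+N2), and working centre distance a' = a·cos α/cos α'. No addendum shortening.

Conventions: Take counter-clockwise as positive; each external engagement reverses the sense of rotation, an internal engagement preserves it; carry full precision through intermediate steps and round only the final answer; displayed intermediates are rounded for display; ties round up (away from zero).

class = single-mesh tooth geometry [involute pair 25T × 34T, m = 4.986]
base radii: r_b1 = 57.389998, r_b2 = 78.050397
tip radii: r_a1 = 67.311000, r_a2 = 89.748000
no profile shift: α' = α, a' = a
action lengths: √(r_a1²−r_b1²) = 35.173269, √(r_a2²−r_b2²) = 44.303939
base pitch p_b = π·m·cos α = 14.423680
CR = (35.173269 + 44.303939 − 147.087000·sin 22.95400°)/14.423680 = 1.533205
contact ratio ≈ 1.5332

1.5332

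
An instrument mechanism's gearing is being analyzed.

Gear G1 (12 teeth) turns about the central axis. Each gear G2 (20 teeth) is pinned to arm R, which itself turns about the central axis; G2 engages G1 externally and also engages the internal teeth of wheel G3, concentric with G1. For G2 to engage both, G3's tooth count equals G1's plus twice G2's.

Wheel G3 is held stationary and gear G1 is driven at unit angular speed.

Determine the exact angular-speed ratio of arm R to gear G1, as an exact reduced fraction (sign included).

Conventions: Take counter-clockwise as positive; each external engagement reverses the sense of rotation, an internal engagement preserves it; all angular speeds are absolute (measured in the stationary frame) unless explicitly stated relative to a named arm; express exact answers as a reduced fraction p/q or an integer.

topology: planetary set — G1 12T / G2 20T / G3 52T, arm = carrier (Willis)
ring teeth: 12 + 2·20 = 52
12(ω_sun−ω_arm) = −52(ω_ring−ω_arm),  ω_ring = 0, ω_sun = 1
12(1−ω_arm) = −52(0−ω_arm)  ⇒  64·ω_arm = 12  ⇒  ω_arm = 3/16
ω_out/ω_in = 3/16

3/16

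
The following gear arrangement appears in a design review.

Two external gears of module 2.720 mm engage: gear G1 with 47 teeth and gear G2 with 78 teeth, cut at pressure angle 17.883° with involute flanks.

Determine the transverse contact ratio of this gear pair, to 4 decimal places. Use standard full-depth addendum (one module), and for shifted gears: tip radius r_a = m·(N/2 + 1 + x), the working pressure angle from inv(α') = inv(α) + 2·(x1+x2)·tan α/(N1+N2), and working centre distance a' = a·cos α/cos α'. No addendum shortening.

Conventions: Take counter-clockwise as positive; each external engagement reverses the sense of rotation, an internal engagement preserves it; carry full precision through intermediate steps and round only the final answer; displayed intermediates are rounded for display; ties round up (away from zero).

1.9150

class = single-mesh tooth geometry [involute pair 47T × 78T, m = 2.720]
base radii: r_b1 = 60.831741, r_b2 = 100.954804
tip radii: r_a1 = 66.640000, r_a2 = 108.800000
no profile shift: α' = α, a' = a
action lengths: √(r_a1²−r_b1²) = 27.210088, √(r_a2²−r_b2²) = 40.565596
base pitch p_b = π·m·cos α = 8.132279
CR = (27.210088 + 40.565596 − 170.000000·sin 17.88300°)/8.132279 = 1.914969
contact ratio ≈ 1.9150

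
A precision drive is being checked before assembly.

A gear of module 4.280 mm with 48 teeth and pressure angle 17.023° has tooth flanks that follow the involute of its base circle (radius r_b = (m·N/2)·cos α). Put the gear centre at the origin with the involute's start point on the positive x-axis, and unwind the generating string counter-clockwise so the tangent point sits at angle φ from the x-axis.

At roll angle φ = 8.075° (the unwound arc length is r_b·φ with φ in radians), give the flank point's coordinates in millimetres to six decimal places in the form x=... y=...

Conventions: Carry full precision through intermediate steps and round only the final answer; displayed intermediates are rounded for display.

x=99.190179 y=0.091469

topology: single-mesh involute geometry — m = 4.280, N = 48
pitch radius r_p = m·N/2 = 4.280·48/2 = 102.720000
base radius r_b = r_p·cos α = 102.720000·cos 17.023° = 98.219561
roll angle φ = 8.075° = 0.14093534 rad
x = r_b·(cos φ + φ·sin φ) = 99.190179
y = r_b·(sin φ − φ·cos φ) = 0.091469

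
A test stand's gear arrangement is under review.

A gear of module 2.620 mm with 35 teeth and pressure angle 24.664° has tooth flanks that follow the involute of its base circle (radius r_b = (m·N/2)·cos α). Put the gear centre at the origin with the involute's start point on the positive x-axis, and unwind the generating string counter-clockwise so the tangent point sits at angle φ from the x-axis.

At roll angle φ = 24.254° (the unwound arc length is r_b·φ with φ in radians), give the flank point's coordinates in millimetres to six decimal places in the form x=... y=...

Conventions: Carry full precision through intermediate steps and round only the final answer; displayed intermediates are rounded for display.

class = single-mesh tooth geometry [base-circle involute, m = 2.620, 35T]
pitch radius r_p = m·N/2 = 2.620·35/2 = 45.850000
base radius r_b = r_p·cos α = 45.850000·cos 24.664° = 41.667130
roll angle φ = 24.254° = 0.42331216 rad
x = r_b·(cos φ + φ·sin φ) = 45.234778
y = r_b·(sin φ − φ·cos φ) = 1.034790

x=45.234778 y=1.034790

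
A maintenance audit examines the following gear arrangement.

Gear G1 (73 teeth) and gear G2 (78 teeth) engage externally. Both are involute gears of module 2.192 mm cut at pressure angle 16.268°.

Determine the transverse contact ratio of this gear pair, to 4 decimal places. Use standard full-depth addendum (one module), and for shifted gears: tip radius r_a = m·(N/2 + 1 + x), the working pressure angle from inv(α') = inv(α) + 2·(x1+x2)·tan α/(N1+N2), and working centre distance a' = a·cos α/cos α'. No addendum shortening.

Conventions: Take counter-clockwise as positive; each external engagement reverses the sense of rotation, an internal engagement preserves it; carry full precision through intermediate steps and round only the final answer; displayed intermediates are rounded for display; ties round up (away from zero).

2.0877

topology: single-mesh involute geometry — m = 2.192, 73T/78T pair
base radii: r_b1 = 76.804631, r_b2 = 82.065223
tip radii: r_a1 = 82.200000, r_a2 = 87.680000
no profile shift: α' = α, a' = a
action lengths: √(r_a1²−r_b1²) = 29.289735, √(r_a2²−r_b2²) = 30.872020
base pitch p_b = π·m·cos α = 6.610654
CR = (29.289735 + 30.872020 − 165.496000·sin 16.26800°)/6.610654 = 2.087730
contact ratio ≈ 2.0877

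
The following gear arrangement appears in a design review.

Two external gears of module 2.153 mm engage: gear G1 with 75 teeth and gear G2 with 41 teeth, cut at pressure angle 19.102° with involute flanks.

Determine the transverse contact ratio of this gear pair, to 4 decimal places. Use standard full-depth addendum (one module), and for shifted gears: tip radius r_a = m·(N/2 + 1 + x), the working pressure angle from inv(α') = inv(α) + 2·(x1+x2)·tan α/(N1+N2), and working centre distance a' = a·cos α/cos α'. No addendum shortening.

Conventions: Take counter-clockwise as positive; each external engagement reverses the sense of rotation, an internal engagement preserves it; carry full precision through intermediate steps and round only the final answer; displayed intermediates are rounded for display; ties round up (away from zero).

single-mesh involute tooth geometry (75T engaging 41T at module 2.153)
base radii: r_b1 = 76.291891, r_b2 = 41.706234
tip radii: r_a1 = 82.890500, r_a2 = 46.289500
no profile shift: α' = α, a' = a
action lengths: √(r_a1²−r_b1²) = 32.409604, √(r_a2²−r_b2²) = 20.082527
base pitch p_b = π·m·cos α = 6.391414
CR = (32.409604 + 20.082527 − 124.874000·sin 19.10200°)/6.391414 = 1.819160
contact ratio ≈ 1.8192

1.8192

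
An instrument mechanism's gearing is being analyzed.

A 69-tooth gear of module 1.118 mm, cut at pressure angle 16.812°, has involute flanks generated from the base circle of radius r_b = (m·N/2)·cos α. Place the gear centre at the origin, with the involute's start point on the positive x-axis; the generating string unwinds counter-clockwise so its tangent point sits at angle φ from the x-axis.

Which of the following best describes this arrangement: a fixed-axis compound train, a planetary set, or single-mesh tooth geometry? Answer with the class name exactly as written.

topology: single-mesh involute geometry — m = 1.118, N = 69
classification: single-mesh tooth geometry

single-mesh tooth geometry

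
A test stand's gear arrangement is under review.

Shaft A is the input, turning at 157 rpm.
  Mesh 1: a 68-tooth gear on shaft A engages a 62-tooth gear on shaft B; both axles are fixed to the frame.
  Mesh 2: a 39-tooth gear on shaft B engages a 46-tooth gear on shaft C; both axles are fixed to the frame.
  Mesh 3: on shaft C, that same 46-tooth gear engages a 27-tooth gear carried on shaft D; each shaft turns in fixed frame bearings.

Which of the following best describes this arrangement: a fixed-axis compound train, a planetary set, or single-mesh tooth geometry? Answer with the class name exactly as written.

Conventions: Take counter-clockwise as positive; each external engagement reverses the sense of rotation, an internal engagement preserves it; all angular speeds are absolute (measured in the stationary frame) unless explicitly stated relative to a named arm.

fixed-axis compound train

recognized (4 fixed axles, 3 meshes): fixed-axis compound train
classification: fixed-axis compound train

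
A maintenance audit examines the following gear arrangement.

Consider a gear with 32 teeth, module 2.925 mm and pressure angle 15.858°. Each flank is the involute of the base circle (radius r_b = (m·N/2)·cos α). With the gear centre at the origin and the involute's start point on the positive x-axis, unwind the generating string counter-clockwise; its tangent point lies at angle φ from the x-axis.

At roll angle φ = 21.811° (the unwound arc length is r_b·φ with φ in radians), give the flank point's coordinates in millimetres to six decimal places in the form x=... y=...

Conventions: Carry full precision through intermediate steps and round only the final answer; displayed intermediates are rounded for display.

x=48.163555 y=0.815879

class = single-mesh tooth geometry [base-circle involute, m = 2.925, 32T]
pitch radius r_p = m·N/2 = 2.925·32/2 = 46.800000
base radius r_b = r_p·cos α = 46.800000·cos 15.858° = 45.018880
roll angle φ = 21.811° = 0.38067376 rad
x = r_b·(cos φ + φ·sin φ) = 48.163555
y = r_b·(sin φ − φ·cos φ) = 0.815879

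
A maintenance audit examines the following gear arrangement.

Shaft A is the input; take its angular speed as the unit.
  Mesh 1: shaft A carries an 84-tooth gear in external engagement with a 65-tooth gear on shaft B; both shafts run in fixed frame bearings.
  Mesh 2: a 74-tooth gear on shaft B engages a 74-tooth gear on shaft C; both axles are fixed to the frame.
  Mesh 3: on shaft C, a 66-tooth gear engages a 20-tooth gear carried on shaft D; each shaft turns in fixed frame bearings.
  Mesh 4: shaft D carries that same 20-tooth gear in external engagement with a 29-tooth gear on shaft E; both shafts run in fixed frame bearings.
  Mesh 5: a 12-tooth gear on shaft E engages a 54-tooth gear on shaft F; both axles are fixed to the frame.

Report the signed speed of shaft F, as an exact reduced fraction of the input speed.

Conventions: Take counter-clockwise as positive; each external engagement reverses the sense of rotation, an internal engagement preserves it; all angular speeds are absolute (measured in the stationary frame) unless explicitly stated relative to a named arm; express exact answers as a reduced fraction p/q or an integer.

-1232/1885

5-mesh fixed-axis compound train (all bearings frame-fixed)
mesh 1 [84T→65T]: |ω|/ω_in = 1×84/65 = 84/65, sense flips to −
mesh 2 [74T→74T]: |ω|/ω_in = (84/65)×74/74 = 84/65, sense flips to +
mesh 3 [66T→20T]: |ω|/ω_in = (84/65)×66/20 = 1386/325, sense flips to −
mesh 4 [20T→29T]: |ω|/ω_in = (1386/325)×20/29 = 5544/1885, sense flips to +
mesh 5 [12T→54T]: |ω|/ω_in = (5544/1885)×12/54 = 1232/1885, sense flips to −
signed output speed (× input speed) = -1232/1885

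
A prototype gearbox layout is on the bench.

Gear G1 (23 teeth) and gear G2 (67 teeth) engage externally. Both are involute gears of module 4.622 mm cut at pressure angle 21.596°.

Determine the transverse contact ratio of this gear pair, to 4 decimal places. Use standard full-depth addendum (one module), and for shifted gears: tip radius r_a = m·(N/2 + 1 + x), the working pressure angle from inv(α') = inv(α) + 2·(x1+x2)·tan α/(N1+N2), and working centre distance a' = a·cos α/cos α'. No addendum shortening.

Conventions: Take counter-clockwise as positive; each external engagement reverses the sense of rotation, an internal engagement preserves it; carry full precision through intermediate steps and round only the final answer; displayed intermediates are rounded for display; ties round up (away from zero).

topology: single-mesh involute geometry — m = 4.622, 23T/67T pair
base radii: r_b1 = 49.421775, r_b2 = 143.967781
tip radii: r_a1 = 57.775000, r_a2 = 159.459000
no profile shift: α' = α, a' = a
action lengths: √(r_a1²−r_b1²) = 29.923882, √(r_a2²−r_b2²) = 68.559834
base pitch p_b = π·m·cos α = 13.501138
CR = (29.923882 + 68.559834 − 207.990000·sin 21.59600°)/13.501138 = 1.624381
contact ratio ≈ 1.6244

1.6244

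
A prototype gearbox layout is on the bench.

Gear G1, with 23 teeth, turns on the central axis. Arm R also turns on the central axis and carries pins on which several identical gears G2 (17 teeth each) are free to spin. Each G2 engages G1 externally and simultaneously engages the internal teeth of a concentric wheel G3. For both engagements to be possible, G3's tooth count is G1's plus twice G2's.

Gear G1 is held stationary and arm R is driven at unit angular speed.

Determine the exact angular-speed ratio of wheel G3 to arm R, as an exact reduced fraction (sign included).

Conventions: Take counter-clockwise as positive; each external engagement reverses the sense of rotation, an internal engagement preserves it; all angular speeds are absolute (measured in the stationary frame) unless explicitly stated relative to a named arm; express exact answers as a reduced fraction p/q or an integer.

planetary set (23T centre, 17T on arm, 57T internal) — Willis relation
ring teeth: 23 + 2·17 = 57
23(ω_sun−ω_arm) = −57(ω_ring−ω_arm),  ω_sun = 0, ω_arm = 1
ω_ring = 1 − (23/57)(0−1) = 80/57
ω_out/ω_in = 80/57

80/57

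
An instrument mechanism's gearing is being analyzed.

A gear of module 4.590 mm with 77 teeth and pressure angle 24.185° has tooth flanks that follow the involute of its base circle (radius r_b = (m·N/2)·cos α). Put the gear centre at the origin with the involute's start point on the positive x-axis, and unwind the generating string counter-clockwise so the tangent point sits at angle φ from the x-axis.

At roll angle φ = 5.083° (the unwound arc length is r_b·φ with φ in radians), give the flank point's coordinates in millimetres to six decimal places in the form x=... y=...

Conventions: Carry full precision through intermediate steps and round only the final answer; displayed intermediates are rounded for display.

x=161.837386 y=0.037489

single-mesh involute tooth geometry (77T wheel at module 4.590)
pitch radius r_p = m·N/2 = 4.590·77/2 = 176.715000
base radius r_b = r_p·cos α = 176.715000·cos 24.185° = 161.204265
roll angle φ = 5.083° = 0.08871509 rad
x = r_b·(cos φ + φ·sin φ) = 161.837386
y = r_b·(sin φ − φ·cos φ) = 0.037489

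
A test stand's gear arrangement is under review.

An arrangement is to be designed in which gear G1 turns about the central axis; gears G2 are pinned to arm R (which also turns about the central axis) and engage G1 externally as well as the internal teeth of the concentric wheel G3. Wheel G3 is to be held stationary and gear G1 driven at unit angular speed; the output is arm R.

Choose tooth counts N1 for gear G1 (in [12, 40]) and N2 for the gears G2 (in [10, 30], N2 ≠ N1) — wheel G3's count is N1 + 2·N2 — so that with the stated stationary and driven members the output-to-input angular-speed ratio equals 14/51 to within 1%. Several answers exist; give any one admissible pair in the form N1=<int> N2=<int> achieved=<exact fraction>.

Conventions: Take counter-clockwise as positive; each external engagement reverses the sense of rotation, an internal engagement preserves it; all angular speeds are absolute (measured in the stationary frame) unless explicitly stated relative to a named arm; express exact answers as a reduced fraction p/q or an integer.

N1=28 N2=23 achieved=14/51

class = planetary set [ratio 14/51 wanted; Willis about the carrier]
Willis with ω_ring = 0: ω_arm/ω_sun = N1/(N1+N3); set equal to 14/51  ⇒  N3/N1 = 1/(14/51) − 1 = 37/14
N3 = N1 + 2·N2  ⇒  N2/N1 = (N3/N1 − 1)/2 = (37/14 − 1)/2 = 23/28
smallest multiple with N1 ≥ 12 and N2 ≥ 10: k = 1  ⇒  N1 = 1·28 = 28, N2 = 1·23 = 23 (N1 ≤ 40, N2 ≤ 30, N2 ≠ N1 ✓), N3 = 28 + 2·23 = 74
check: N1/(N1+N3) with N1 = 28, N3 = 74 gives 14/51; |achieved − target| = 0 ≤ 7/2550 ✓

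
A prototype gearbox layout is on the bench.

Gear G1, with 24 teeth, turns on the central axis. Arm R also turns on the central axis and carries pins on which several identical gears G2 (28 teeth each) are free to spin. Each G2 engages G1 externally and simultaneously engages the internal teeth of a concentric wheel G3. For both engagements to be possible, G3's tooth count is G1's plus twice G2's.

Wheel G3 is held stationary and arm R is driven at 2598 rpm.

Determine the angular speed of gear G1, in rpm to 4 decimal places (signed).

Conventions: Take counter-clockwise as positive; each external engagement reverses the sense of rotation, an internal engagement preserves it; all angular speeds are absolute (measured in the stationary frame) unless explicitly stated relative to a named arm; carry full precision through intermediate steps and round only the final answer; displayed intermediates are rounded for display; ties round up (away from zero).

recognized (axles ride arm R): planetary set, 24/28/80 teeth
normalise by the input: solve with ω_arm = 1, then scale by 2598 rpm
ring teeth: 24 + 2·28 = 80
24(ω_sun−ω_arm) = −80(ω_ring−ω_arm),  ω_ring = 0, ω_arm = 1
ω_sun = 1 − (80/24)(0−1) = 13/3
scale: ω_sun = 13/3 × 2598 rpm = +11258.0000 rpm

+11258.0000 rpm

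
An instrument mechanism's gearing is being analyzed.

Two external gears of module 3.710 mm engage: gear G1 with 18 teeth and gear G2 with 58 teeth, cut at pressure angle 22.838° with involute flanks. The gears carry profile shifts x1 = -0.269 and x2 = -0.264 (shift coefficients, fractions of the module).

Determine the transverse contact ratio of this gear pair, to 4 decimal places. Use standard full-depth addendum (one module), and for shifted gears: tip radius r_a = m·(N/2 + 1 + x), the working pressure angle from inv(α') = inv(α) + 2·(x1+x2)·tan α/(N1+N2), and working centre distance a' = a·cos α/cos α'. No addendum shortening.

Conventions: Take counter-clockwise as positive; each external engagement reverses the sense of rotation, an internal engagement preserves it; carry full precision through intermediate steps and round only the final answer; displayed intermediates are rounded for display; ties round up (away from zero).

1.6842

class = single-mesh tooth geometry [involute pair 18T × 58T, m = 3.710]
base radii: r_b1 = 30.772422, r_b2 = 99.155583
tip radii: r_a1 = 36.102010, r_a2 = 110.320560
inv(α') = inv(22.838°) + 2·(-0.269-0.264)·tan α/(18+58) = 0.01663657  ⇒  α' = 20.72053°
a' = a·cos α / cos α' = 140.9800·cos 22.838°/cos 20.72053° = 138.913287
action lengths: √(r_a1²−r_b1²) = 18.878908, √(r_a2²−r_b2²) = 48.361103
base pitch p_b = π·m·cos α = 10.741602
CR = (18.878908 + 48.361103 − 138.913287·sin 20.72053°)/10.741602 = 1.684209
contact ratio ≈ 1.6842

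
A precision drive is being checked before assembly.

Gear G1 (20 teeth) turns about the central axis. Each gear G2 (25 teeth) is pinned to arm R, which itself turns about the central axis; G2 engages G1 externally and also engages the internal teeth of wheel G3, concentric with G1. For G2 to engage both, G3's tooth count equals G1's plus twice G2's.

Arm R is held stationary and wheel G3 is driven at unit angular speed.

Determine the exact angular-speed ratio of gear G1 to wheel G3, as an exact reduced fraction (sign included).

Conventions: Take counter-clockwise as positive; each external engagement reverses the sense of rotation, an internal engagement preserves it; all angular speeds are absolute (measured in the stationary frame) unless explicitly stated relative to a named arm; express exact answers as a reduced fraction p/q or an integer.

topology: planetary set — G1 20T / G2 25T / G3 70T, arm = carrier (Willis)
ring teeth: 20 + 2·25 = 70
20(ω_sun−ω_arm) = −70(ω_ring−ω_arm),  ω_arm = 0, ω_ring = 1
ω_sun = 0 − (70/20)(1−0) = -7/2
ω_out/ω_in = -7/2

-7/2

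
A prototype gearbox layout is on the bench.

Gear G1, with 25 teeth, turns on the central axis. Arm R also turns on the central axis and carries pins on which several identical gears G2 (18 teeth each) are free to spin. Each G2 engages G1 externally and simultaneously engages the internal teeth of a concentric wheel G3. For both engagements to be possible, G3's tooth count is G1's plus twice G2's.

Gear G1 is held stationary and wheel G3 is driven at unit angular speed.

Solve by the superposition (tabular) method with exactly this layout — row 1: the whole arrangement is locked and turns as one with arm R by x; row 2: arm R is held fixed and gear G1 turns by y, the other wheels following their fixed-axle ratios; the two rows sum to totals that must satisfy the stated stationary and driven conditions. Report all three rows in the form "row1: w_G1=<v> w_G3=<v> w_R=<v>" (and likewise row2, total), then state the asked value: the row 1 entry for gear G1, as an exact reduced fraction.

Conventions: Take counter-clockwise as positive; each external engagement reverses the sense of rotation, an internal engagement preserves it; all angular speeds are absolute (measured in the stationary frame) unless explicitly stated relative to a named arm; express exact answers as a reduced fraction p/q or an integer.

class = planetary set [G3 = 25+2·18 = 61; Willis about the carrier]
row 1 — lock + rotate with arm: ω_sun = ω_ring = ω_arm = x
superposition row 2 [arm held]: sun y, ring −(25/61)·y, arm 0
boundary: total ω_sun = x + y = 0 and total ω_ring = x − (25/61)·y = 1  ⇒  y = -61/86, x = 61/86
row 2 ring = −(25/61)·(-61/86) = 25/86
totals (row 1 + row 2): sun 61/86 + (-61/86) = 0, ring 61/86 + 25/86 = 1, arm 61/86 + 0 = 61/86
asked cell (row1, sun) = 61/86

row1: w_G1=61/86 w_G3=61/86 w_R=61/86
row2: w_G1=-61/86 w_G3=25/86 w_R=0
total: w_G1=0 w_G3=1 w_R=61/86
asked value: 61/86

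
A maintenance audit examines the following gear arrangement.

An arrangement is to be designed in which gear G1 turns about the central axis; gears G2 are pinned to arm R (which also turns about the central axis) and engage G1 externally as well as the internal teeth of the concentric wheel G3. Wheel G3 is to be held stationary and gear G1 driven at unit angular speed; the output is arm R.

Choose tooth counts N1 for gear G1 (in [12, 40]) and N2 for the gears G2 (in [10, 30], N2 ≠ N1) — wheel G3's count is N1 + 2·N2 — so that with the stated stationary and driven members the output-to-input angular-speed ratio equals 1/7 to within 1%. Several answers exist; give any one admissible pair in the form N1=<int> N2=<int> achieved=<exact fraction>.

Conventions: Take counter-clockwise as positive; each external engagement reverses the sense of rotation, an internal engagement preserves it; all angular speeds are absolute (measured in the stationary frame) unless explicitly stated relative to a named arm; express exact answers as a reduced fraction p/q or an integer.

N1=12 N2=30 achieved=1/7

topology: planetary set — design target 1/7, arm = carrier (Willis)
Willis with ω_ring = 0: ω_arm/ω_sun = N1/(N1+N3); set equal to 1/7  ⇒  N3/N1 = 1/(1/7) − 1 = 6
N3 = N1 + 2·N2  ⇒  N2/N1 = (N3/N1 − 1)/2 = (6 − 1)/2 = 5/2
smallest multiple with N1 ≥ 12 and N2 ≥ 10: k = 6  ⇒  N1 = 6·2 = 12, N2 = 6·5 = 30 (N1 ≤ 40, N2 ≤ 30, N2 ≠ N1 ✓), N3 = 12 + 2·30 = 72
check: N1/(N1+N3) with N1 = 12, N3 = 72 gives 1/7; |achieved − target| = 0 ≤ 1/700 ✓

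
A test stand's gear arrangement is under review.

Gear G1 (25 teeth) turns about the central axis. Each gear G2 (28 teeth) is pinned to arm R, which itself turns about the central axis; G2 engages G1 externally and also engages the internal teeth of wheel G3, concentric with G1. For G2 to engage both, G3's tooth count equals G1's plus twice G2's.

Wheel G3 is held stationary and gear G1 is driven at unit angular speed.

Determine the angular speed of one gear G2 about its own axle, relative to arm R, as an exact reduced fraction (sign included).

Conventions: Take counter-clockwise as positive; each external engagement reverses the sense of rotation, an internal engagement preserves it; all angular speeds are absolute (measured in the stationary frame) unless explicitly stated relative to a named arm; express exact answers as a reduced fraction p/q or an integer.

class = planetary set [G3 = 25+2·28 = 81; Willis about the carrier]
ring teeth: 25 + 2·28 = 81
25(ω_sun−ω_arm) = −81(ω_ring−ω_arm),  ω_ring = 0, ω_sun = 1
25(1−ω_arm) = −81(0−ω_arm)  ⇒  106·ω_arm = 25  ⇒  ω_arm = 25/106
sun–planet mesh: 25·(1−25/106) = −28·(ω_p−ω_arm)  ⇒  ω_p−ω_arm = -2025/2968
exact speed ratio = -2025/2968

-2025/2968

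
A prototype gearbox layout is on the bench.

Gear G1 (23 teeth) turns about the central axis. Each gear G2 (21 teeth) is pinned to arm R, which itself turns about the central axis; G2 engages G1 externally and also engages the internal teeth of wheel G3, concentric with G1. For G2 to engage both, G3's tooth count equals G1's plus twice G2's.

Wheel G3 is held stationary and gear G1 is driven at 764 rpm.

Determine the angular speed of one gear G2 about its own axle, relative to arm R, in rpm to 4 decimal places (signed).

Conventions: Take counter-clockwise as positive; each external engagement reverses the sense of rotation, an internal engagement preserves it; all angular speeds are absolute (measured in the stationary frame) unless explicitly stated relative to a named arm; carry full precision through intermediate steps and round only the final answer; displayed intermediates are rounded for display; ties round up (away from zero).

planetary set (23T centre, 21T on arm, 65T internal) — Willis relation
normalise by the input: solve with ω_sun = 1, then scale by 764 rpm
ring teeth: 23 + 2·21 = 65
23(ω_sun−ω_arm) = −65(ω_ring−ω_arm),  ω_ring = 0, ω_sun = 1
23(1−ω_arm) = −65(0−ω_arm)  ⇒  88·ω_arm = 23  ⇒  ω_arm = 23/88
sun–planet mesh: 23·(1−23/88) = −21·(ω_p−ω_arm)  ⇒  ω_p−ω_arm = -1495/1848
scale: ω_p−ω_arm = -1495/1848 × 764 rpm = -618.0628 rpm

-618.0628 rpm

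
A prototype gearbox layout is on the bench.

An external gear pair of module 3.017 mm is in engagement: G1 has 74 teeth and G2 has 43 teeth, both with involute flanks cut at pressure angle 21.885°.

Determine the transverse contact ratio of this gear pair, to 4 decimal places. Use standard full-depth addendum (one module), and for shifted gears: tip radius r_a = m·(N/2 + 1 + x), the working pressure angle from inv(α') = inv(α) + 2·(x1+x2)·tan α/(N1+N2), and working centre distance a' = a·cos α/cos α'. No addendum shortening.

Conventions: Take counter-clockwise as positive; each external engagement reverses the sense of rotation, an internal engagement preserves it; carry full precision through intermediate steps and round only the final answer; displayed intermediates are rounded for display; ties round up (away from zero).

recognized (one external pair, fixed centres): single-mesh tooth geometry, m = 3.017, N1 = 74, N2 = 43
base radii: r_b1 = 103.584330, r_b2 = 60.190894
tip radii: r_a1 = 114.646000, r_a2 = 67.882500
no profile shift: α' = α, a' = a
action lengths: √(r_a1²−r_b1²) = 49.132392, √(r_a2²−r_b2²) = 31.386144
base pitch p_b = π·m·cos α = 8.795129
CR = (49.132392 + 31.386144 − 176.494500·sin 21.88500°)/8.795129 = 1.674918
contact ratio ≈ 1.6749

1.6749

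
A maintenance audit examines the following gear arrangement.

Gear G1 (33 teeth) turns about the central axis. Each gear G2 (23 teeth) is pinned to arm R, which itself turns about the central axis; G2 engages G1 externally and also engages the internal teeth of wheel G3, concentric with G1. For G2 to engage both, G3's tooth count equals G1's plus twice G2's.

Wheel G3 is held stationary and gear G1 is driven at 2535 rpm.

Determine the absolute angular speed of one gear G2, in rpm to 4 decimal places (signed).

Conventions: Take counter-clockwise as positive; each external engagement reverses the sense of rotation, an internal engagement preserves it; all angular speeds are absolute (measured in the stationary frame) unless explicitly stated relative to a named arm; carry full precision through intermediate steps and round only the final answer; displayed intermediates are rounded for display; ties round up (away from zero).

-1818.5870 rpm

recognized (axles ride arm R): planetary set, 33/23/79 teeth
normalise by the input: solve with ω_sun = 1, then scale by 2535 rpm
ring teeth: 33 + 2·23 = 79
33(ω_sun−ω_arm) = −79(ω_ring−ω_arm),  ω_ring = 0, ω_sun = 1
33(1−ω_arm) = −79(0−ω_arm)  ⇒  112·ω_arm = 33  ⇒  ω_arm = 33/112
sun–planet mesh: 33·(1−33/112) = −23·(ω_p−ω_arm)  ⇒  ω_p−ω_arm = -2607/2576
ω_p = 33/112 − 2607/2576 = -33/46
scale: ω_p = -33/46 × 2535 rpm = -1818.5870 rpm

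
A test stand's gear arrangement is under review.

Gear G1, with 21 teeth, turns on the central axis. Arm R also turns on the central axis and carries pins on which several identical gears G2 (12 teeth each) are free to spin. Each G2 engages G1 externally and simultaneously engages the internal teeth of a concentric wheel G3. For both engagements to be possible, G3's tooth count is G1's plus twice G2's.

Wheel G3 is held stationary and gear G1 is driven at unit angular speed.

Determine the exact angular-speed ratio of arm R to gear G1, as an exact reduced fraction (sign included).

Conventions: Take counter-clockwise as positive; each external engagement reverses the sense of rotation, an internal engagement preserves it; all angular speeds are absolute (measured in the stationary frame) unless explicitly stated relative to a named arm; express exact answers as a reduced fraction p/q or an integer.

7/22

topology: planetary set — G1 21T / G2 12T / G3 45T, arm = carrier (Willis)
ring teeth: 21 + 2·12 = 45
21(ω_sun−ω_arm) = −45(ω_ring−ω_arm),  ω_ring = 0, ω_sun = 1
21(1−ω_arm) = −45(0−ω_arm)  ⇒  66·ω_arm = 21  ⇒  ω_arm = 7/22
ω_out/ω_in = 7/22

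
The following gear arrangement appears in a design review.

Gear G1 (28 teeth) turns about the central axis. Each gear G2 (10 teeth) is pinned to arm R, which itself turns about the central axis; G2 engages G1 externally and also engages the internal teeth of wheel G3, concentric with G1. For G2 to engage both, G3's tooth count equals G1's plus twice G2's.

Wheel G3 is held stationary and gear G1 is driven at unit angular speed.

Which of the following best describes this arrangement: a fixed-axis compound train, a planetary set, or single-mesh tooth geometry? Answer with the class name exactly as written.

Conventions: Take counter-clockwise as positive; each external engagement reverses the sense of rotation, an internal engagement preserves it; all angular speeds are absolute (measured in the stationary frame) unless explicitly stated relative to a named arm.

planetary set

class = planetary set [G3 = 28+2·10 = 48; Willis about the carrier]
classification: planetary set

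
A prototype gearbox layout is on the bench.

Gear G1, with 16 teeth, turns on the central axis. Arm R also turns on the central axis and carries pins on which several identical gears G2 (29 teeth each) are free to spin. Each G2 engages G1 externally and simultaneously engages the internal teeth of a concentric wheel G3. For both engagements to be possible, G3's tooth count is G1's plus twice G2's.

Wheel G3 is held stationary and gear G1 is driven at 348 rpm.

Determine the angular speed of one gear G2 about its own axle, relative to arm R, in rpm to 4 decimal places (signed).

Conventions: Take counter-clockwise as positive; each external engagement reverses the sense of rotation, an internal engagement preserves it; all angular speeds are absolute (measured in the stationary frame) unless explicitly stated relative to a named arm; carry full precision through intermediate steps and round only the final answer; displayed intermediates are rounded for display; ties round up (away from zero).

planetary set (16T centre, 29T on arm, 74T internal) — Willis relation
normalise by the input: solve with ω_sun = 1, then scale by 348 rpm
ring teeth: 16 + 2·29 = 74
16(ω_sun−ω_arm) = −74(ω_ring−ω_arm),  ω_ring = 0, ω_sun = 1
16(1−ω_arm) = −74(0−ω_arm)  ⇒  90·ω_arm = 16  ⇒  ω_arm = 8/45
sun–planet mesh: 16·(1−8/45) = −29·(ω_p−ω_arm)  ⇒  ω_p−ω_arm = -592/1305
scale: ω_p−ω_arm = -592/1305 × 348 rpm = -157.8667 rpm

-157.8667 rpm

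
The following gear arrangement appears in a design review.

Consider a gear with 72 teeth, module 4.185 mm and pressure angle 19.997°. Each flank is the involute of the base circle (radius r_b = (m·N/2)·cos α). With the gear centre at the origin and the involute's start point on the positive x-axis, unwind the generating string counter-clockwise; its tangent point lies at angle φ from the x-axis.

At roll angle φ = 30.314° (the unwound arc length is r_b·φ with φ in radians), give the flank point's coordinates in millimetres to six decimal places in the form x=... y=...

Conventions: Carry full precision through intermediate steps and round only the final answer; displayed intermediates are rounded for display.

x=160.026917 y=6.795582

single-mesh involute tooth geometry (72T wheel at module 4.185)
pitch radius r_p = m·N/2 = 4.185·72/2 = 150.660000
base radius r_b = r_p·cos α = 150.660000·cos 19.997° = 141.576788
roll angle φ = 30.314° = 0.52907911 rad
x = r_b·(cos φ + φ·sin φ) = 160.026917
y = r_b·(sin φ − φ·cos φ) = 6.795582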